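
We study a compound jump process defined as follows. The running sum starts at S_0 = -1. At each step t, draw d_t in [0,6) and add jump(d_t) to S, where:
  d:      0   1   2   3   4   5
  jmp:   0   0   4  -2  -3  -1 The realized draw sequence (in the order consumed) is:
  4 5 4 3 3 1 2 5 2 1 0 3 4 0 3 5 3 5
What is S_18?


t=0: S=-1, d=4, jump=-3, S_1=-4
t=1: S=-4, d=5, jump=-1, S_2=-5
t=2: S=-5, d=4, jump=-3, S_3=-8
t=3: S=-8, d=3, jump=-2, S_4=-10
t=4: S=-10, d=3, jump=-2, S_5=-12
t=5: S=-12, d=1, jump=0, S_6=-12
t=6: S=-12, d=2, jump=4, S_7=-8
t=7: S=-8, d=5, jump=-1, S_8=-9
t=8: S=-9, d=2, jump=4, S_9=-5
t=9: S=-5, d=1, jump=0, S_10=-5
t=10: S=-5, d=0, jump=0, S_11=-5
t=11: S=-5, d=3, jump=-2, S_12=-7
t=12: S=-7, d=4, jump=-3, S_13=-10
t=13: S=-10, d=0, jump=0, S_14=-10
t=14: S=-10, d=3, jump=-2, S_15=-12
t=15: S=-12, d=5, jump=-1, S_16=-13
t=16: S=-13, d=3, jump=-2, S_17=-15
t=17: S=-15, d=5, jump=-1, S_18=-16

-16


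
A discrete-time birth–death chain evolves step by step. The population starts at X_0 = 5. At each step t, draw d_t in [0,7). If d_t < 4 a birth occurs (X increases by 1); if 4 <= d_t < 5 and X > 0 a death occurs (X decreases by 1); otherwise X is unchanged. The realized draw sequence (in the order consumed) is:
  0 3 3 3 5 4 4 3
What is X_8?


t=0: X=5, d=0 → birth, X_1=6
t=1: X=6, d=3 → birth, X_2=7
t=2: X=7, d=3 → birth, X_3=8
t=3: X=8, d=3 → birth, X_4=9
t=4: X=9, d=5 → hold, X_5=9
t=5: X=9, d=4 → death, X_6=8
t=6: X=8, d=4 → death, X_7=7
t=7: X=7, d=3 → birth, X_8=8

8


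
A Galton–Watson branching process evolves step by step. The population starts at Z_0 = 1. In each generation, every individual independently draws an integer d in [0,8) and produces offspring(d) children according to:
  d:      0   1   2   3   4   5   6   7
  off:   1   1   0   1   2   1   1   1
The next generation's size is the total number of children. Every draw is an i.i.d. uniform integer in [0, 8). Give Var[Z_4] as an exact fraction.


1

Outcome values over d=0..7: [1, 1, 0, 1, 2, 1, 1, 1]
Σy = 8, Σy² = 10, M = 8
μ = 8/8 = 1,  σ² = 10/8 − (1)² = 1/4
V_0 = 0, E_0 = 1
V_1 = 1/4·E_0 + (1)²·V_0 = 1/4;  E_1 = 1
V_2 = 1/4·E_1 + (1)²·V_1 = 1/2;  E_2 = 1
V_3 = 1/4·E_2 + (1)²·V_2 = 3/4;  E_3 = 1
V_4 = 1/4·E_3 + (1)²·V_3 = 1;  E_4 = 1


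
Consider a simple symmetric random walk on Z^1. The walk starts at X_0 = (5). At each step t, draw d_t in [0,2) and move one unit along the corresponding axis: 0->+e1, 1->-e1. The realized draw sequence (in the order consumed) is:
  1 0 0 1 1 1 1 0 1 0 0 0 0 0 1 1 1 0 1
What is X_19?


(4)

t=0: X=(5), d=1 → -e1, X_1=(4)
t=1: X=(4), d=0 → +e1, X_2=(5)
t=2: X=(5), d=0 → +e1, X_3=(6)
t=3: X=(6), d=1 → -e1, X_4=(5)
t=4: X=(5), d=1 → -e1, X_5=(4)
t=5: X=(4), d=1 → -e1, X_6=(3)
t=6: X=(3), d=1 → -e1, X_7=(2)
t=7: X=(2), d=0 → +e1, X_8=(3)
t=8: X=(3), d=1 → -e1, X_9=(2)
t=9: X=(2), d=0 → +e1, X_10=(3)
t=10: X=(3), d=0 → +e1, X_11=(4)
t=11: X=(4), d=0 → +e1, X_12=(5)
t=12: X=(5), d=0 → +e1, X_13=(6)
t=13: X=(6), d=0 → +e1, X_14=(7)
t=14: X=(7), d=1 → -e1, X_15=(6)
t=15: X=(6), d=1 → -e1, X_16=(5)
t=16: X=(5), d=1 → -e1, X_17=(4)
t=17: X=(4), d=0 → +e1, X_18=(5)
t=18: X=(5), d=1 → -e1, X_19=(4)


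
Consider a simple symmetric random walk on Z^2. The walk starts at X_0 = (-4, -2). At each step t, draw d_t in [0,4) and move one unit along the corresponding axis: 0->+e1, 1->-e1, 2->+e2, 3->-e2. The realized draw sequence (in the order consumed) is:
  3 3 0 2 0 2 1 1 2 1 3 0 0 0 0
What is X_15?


t=0: X=(-4, -2), d=3 → -e2, X_1=(-4, -3)
t=1: X=(-4, -3), d=3 → -e2, X_2=(-4, -4)
t=2: X=(-4, -4), d=0 → +e1, X_3=(-3, -4)
t=3: X=(-3, -4), d=2 → +e2, X_4=(-3, -3)
t=4: X=(-3, -3), d=0 → +e1, X_5=(-2, -3)
t=5: X=(-2, -3), d=2 → +e2, X_6=(-2, -2)
t=6: X=(-2, -2), d=1 → -e1, X_7=(-3, -2)
t=7: X=(-3, -2), d=1 → -e1, X_8=(-4, -2)
t=8: X=(-4, -2), d=2 → +e2, X_9=(-4, -1)
t=9: X=(-4, -1), d=1 → -e1, X_10=(-5, -1)
t=10: X=(-5, -1), d=3 → -e2, X_11=(-5, -2)
t=11: X=(-5, -2), d=0 → +e1, X_12=(-4, -2)
t=12: X=(-4, -2), d=0 → +e1, X_13=(-3, -2)
t=13: X=(-3, -2), d=0 → +e1, X_14=(-2, -2)
t=14: X=(-2, -2), d=0 → +e1, X_15=(-1, -2)

(-1, -2)


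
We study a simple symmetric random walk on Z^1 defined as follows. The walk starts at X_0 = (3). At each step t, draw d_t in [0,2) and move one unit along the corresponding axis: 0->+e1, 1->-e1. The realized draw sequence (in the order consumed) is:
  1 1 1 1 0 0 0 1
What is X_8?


t=0: X=(3), d=1 → -e1, X_1=(2)
t=1: X=(2), d=1 → -e1, X_2=(1)
t=2: X=(1), d=1 → -e1, X_3=(0)
t=3: X=(0), d=1 → -e1, X_4=(-1)
t=4: X=(-1), d=0 → +e1, X_5=(0)
t=5: X=(0), d=0 → +e1, X_6=(1)
t=6: X=(1), d=0 → +e1, X_7=(2)
t=7: X=(2), d=1 → -e1, X_8=(1)

(1)


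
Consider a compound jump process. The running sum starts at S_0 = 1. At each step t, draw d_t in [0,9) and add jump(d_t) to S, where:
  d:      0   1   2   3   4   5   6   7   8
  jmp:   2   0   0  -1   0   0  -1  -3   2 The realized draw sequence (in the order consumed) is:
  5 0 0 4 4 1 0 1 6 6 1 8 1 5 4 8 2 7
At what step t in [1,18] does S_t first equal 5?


t=0: S=1, d=5, jump=0, S_1=1
t=1: S=1, d=0, jump=2, S_2=3
t=2: S=3, d=0, jump=2, S_3=5
t=3: S=5, d=4, jump=0, S_4=5
t=4: S=5, d=4, jump=0, S_5=5
t=5: S=5, d=1, jump=0, S_6=5
t=6: S=5, d=0, jump=2, S_7=7
t=7: S=7, d=1, jump=0, S_8=7
t=8: S=7, d=6, jump=-1, S_9=6
t=9: S=6, d=6, jump=-1, S_10=5
t=10: S=5, d=1, jump=0, S_11=5
t=11: S=5, d=8, jump=2, S_12=7
t=12: S=7, d=1, jump=0, S_13=7
t=13: S=7, d=5, jump=0, S_14=7
t=14: S=7, d=4, jump=0, S_15=7
t=15: S=7, d=8, jump=2, S_16=9
t=16: S=9, d=2, jump=0, S_17=9
t=17: S=9, d=7, jump=-3, S_18=6

3


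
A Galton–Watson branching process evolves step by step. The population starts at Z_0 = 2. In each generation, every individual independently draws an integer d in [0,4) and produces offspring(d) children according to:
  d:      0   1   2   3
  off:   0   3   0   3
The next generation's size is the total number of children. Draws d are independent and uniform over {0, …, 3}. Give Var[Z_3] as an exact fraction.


Outcome values over d=0..3: [0, 3, 0, 3]
Σy = 6, Σy² = 18, M = 4
μ = 6/4 = 3/2,  σ² = 18/4 − (3/2)² = 9/4
V_0 = 0, E_0 = 2
V_1 = 9/4·E_0 + (3/2)²·V_0 = 9/2;  E_1 = 3
V_2 = 9/4·E_1 + (3/2)²·V_1 = 135/8;  E_2 = 9/2
V_3 = 9/4·E_2 + (3/2)²·V_2 = 1539/32;  E_3 = 27/4

1539/32


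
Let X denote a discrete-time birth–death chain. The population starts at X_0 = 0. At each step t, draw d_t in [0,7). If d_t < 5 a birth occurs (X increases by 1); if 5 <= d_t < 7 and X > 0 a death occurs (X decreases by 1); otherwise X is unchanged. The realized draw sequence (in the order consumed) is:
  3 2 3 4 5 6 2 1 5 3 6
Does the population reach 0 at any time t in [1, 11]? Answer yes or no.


t=0: X=0, d=3 → birth, X_1=1
t=1: X=1, d=2 → birth, X_2=2
t=2: X=2, d=3 → birth, X_3=3
t=3: X=3, d=4 → birth, X_4=4
t=4: X=4, d=5 → death, X_5=3
t=5: X=3, d=6 → death, X_6=2
t=6: X=2, d=2 → birth, X_7=3
t=7: X=3, d=1 → birth, X_8=4
t=8: X=4, d=5 → death, X_9=3
t=9: X=3, d=3 → birth, X_10=4
t=10: X=4, d=6 → death, X_11=3

no


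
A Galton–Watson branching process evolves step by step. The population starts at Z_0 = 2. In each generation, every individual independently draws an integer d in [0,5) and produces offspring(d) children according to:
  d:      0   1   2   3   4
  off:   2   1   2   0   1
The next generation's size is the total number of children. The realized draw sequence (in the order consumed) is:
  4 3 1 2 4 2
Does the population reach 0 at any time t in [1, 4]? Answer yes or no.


no

gen 0: Z_0=2, draws=[4, 3], offspring=[1, 0], Z_1=1
gen 1: Z_1=1, draws=[1], offspring=[1], Z_2=1
gen 2: Z_2=1, draws=[2], offspring=[2], Z_3=2
gen 3: Z_3=2, draws=[4, 2], offspring=[1, 2], Z_4=3


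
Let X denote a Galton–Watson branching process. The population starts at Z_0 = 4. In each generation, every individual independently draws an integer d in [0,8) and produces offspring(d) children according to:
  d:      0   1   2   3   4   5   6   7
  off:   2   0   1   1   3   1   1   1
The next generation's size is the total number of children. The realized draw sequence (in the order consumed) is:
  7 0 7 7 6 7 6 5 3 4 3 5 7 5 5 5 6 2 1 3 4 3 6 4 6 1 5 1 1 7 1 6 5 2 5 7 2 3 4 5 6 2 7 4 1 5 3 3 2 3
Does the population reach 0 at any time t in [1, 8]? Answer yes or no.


no

gen 0: Z_0=4, draws=[7, 0, 7, 7], offspring=[1, 2, 1, 1], Z_1=5
gen 1: Z_1=5, draws=[6, 7, 6, 5, 3], offspring=[1, 1, 1, 1, 1], Z_2=5
gen 2: Z_2=5, draws=[4, 3, 5, 7, 5], offspring=[3, 1, 1, 1, 1], Z_3=7
gen 3: Z_3=7, draws=[5, 5, 6, 2, 1, 3, 4], offspring=[1, 1, 1, 1, 0, 1, 3], Z_4=8
gen 4: Z_4=8, draws=[3, 6, 4, 6, 1, 5, 1, 1], offspring=[1, 1, 3, 1, 0, 1, 0, 0], Z_5=7
gen 5: Z_5=7, draws=[7, 1, 6, 5, 2, 5, 7], offspring=[1, 0, 1, 1, 1, 1, 1], Z_6=6
gen 6: Z_6=6, draws=[2, 3, 4, 5, 6, 2], offspring=[1, 1, 3, 1, 1, 1], Z_7=8
gen 7: Z_7=8, draws=[7, 4, 1, 5, 3, 3, 2, 3], offspring=[1, 3, 0, 1, 1, 1, 1, 1], Z_8=9


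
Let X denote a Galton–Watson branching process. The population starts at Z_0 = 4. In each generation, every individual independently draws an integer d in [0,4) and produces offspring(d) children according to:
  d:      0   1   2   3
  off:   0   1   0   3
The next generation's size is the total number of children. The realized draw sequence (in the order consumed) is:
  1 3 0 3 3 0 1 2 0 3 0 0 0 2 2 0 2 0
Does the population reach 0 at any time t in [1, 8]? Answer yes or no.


gen 0: Z_0=4, draws=[1, 3, 0, 3], offspring=[1, 3, 0, 3], Z_1=7
gen 1: Z_1=7, draws=[3, 0, 1, 2, 0, 3, 0], offspring=[3, 0, 1, 0, 0, 3, 0], Z_2=7
gen 2: Z_2=7, draws=[0, 0, 2, 2, 0, 2, 0], offspring=[0, 0, 0, 0, 0, 0, 0], Z_3=0
gen 3: Z_3=0, draws=[], offspring=[], Z_4=0
gen 4: Z_4=0, draws=[], offspring=[], Z_5=0
gen 5: Z_5=0, draws=[], offspring=[], Z_6=0
gen 6: Z_6=0, draws=[], offspring=[], Z_7=0
gen 7: Z_7=0, draws=[], offspring=[], Z_8=0

yes


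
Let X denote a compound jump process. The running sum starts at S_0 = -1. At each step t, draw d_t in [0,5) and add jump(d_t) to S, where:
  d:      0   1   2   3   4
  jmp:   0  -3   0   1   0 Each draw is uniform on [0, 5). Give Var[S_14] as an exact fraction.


Outcome values over d=0..4: [0, -3, 0, 1, 0]
Σy = -2, Σy² = 10, M = 5
μ = -2/5 = -2/5,  σ² = 10/5 − (-2/5)² = 46/25
Independent increments: Var[S_14] = 14·σ² = 14·(46/25) = 644/25

644/25


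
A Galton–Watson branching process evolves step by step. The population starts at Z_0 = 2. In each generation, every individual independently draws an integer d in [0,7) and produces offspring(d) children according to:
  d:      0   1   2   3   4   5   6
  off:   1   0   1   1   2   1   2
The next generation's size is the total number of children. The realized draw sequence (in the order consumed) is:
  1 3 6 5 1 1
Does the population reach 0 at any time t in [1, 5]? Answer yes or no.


gen 0: Z_0=2, draws=[1, 3], offspring=[0, 1], Z_1=1
gen 1: Z_1=1, draws=[6], offspring=[2], Z_2=2
gen 2: Z_2=2, draws=[5, 1], offspring=[1, 0], Z_3=1
gen 3: Z_3=1, draws=[1], offspring=[0], Z_4=0
gen 4: Z_4=0, draws=[], offspring=[], Z_5=0

yes


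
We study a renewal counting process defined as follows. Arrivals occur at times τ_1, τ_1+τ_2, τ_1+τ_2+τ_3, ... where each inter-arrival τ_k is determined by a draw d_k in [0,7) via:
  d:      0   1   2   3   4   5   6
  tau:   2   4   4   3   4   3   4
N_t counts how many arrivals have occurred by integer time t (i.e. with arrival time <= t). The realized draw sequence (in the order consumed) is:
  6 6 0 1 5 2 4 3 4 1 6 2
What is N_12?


3

draw d_1=6: τ_1=4, arrival time A_1=4
draw d_2=6: τ_2=4, arrival time A_2=8
draw d_3=0: τ_3=2, arrival time A_3=10
draw d_4=1: τ_4=4, arrival time A_4=14
draw d_5=5: τ_5=3, arrival time A_5=17
draw d_6=2: τ_6=4, arrival time A_6=21
draw d_7=4: τ_7=4, arrival time A_7=25
draw d_8=3: τ_8=3, arrival time A_8=28
draw d_9=4: τ_9=4, arrival time A_9=32
draw d_10=1: τ_10=4, arrival time A_10=36
draw d_11=6: τ_11=4, arrival time A_11=40
draw d_12=2: τ_12=4, arrival time A_12=44
N_t over t=0..12: 0:0 1:0 2:0 3:0 4:1 5:1 6:1 7:1 8:2 9:2 10:3 11:3 12:3


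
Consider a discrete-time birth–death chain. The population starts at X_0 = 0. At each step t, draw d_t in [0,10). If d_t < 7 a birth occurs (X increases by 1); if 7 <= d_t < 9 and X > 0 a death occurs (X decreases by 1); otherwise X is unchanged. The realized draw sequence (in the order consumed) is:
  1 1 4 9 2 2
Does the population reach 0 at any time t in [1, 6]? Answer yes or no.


t=0: X=0, d=1 → birth, X_1=1
t=1: X=1, d=1 → birth, X_2=2
t=2: X=2, d=4 → birth, X_3=3
t=3: X=3, d=9 → hold, X_4=3
t=4: X=3, d=2 → birth, X_5=4
t=5: X=4, d=2 → birth, X_6=5

no


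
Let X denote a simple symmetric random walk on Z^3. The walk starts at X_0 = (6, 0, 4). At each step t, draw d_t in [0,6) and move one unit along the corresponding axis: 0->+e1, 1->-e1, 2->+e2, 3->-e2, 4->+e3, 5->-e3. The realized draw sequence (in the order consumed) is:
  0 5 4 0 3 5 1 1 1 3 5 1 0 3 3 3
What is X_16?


t=0: X=(6, 0, 4), d=0 → +e1, X_1=(7, 0, 4)
t=1: X=(7, 0, 4), d=5 → -e3, X_2=(7, 0, 3)
t=2: X=(7, 0, 3), d=4 → +e3, X_3=(7, 0, 4)
t=3: X=(7, 0, 4), d=0 → +e1, X_4=(8, 0, 4)
t=4: X=(8, 0, 4), d=3 → -e2, X_5=(8, -1, 4)
t=5: X=(8, -1, 4), d=5 → -e3, X_6=(8, -1, 3)
t=6: X=(8, -1, 3), d=1 → -e1, X_7=(7, -1, 3)
t=7: X=(7, -1, 3), d=1 → -e1, X_8=(6, -1, 3)
t=8: X=(6, -1, 3), d=1 → -e1, X_9=(5, -1, 3)
t=9: X=(5, -1, 3), d=3 → -e2, X_10=(5, -2, 3)
t=10: X=(5, -2, 3), d=5 → -e3, X_11=(5, -2, 2)
t=11: X=(5, -2, 2), d=1 → -e1, X_12=(4, -2, 2)
t=12: X=(4, -2, 2), d=0 → +e1, X_13=(5, -2, 2)
t=13: X=(5, -2, 2), d=3 → -e2, X_14=(5, -3, 2)
t=14: X=(5, -3, 2), d=3 → -e2, X_15=(5, -4, 2)
t=15: X=(5, -4, 2), d=3 → -e2, X_16=(5, -5, 2)

(5, -5, 2)


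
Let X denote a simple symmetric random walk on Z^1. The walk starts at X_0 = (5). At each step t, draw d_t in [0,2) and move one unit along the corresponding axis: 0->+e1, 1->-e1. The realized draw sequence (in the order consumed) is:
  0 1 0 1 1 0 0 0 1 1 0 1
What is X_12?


t=0: X=(5), d=0 → +e1, X_1=(6)
t=1: X=(6), d=1 → -e1, X_2=(5)
t=2: X=(5), d=0 → +e1, X_3=(6)
t=3: X=(6), d=1 → -e1, X_4=(5)
t=4: X=(5), d=1 → -e1, X_5=(4)
t=5: X=(4), d=0 → +e1, X_6=(5)
t=6: X=(5), d=0 → +e1, X_7=(6)
t=7: X=(6), d=0 → +e1, X_8=(7)
t=8: X=(7), d=1 → -e1, X_9=(6)
t=9: X=(6), d=1 → -e1, X_10=(5)
t=10: X=(5), d=0 → +e1, X_11=(6)
t=11: X=(6), d=1 → -e1, X_12=(5)

(5)


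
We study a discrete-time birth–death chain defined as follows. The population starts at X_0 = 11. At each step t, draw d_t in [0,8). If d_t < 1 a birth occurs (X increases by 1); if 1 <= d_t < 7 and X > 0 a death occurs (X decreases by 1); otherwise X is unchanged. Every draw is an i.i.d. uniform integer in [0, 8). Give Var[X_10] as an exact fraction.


X can drop by at most 1 per step and X_0 = 11 > T = 10, so X_t >= 11 − t >= 1 > 0 for every t <= 10: the floor at 0 (the 'and X > 0' condition) never binds. Hence X_10 = X_0 + Σ_{t<10} Y_t with i.i.d. increments Y_t = y(d_t) ∈ {+1, −1, 0}.
Outcome values over d=0..7: [1, -1, -1, -1, -1, -1, -1, 0]
Σy = -5, Σy² = 7, M = 8
μ = -5/8 = -5/8,  σ² = 7/8 − (-5/8)² = 31/64
Independent increments: Var[X_10] = 10·σ² = 10·(31/64) = 155/32

155/32


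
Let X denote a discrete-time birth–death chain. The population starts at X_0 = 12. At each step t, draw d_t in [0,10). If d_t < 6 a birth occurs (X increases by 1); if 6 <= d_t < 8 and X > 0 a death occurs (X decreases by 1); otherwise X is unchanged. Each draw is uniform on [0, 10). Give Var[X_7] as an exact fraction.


X can drop by at most 1 per step and X_0 = 12 > T = 7, so X_t >= 12 − t >= 5 > 0 for every t <= 7: the floor at 0 (the 'and X > 0' condition) never binds. Hence X_7 = X_0 + Σ_{t<7} Y_t with i.i.d. increments Y_t = y(d_t) ∈ {+1, −1, 0}.
Outcome values over d=0..9: [1, 1, 1, 1, 1, 1, -1, -1, 0, 0]
Σy = 4, Σy² = 8, M = 10
μ = 4/10 = 2/5,  σ² = 8/10 − (2/5)² = 16/25
Independent increments: Var[X_7] = 7·σ² = 7·(16/25) = 112/25

112/25


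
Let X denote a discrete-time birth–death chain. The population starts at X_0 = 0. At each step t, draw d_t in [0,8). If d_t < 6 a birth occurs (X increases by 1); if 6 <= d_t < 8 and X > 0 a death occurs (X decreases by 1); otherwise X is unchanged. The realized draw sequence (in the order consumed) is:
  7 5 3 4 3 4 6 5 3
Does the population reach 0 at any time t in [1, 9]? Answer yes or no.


t=0: X=0, d=7 → hold, X_1=0
t=1: X=0, d=5 → birth, X_2=1
t=2: X=1, d=3 → birth, X_3=2
t=3: X=2, d=4 → birth, X_4=3
t=4: X=3, d=3 → birth, X_5=4
t=5: X=4, d=4 → birth, X_6=5
t=6: X=5, d=6 → death, X_7=4
t=7: X=4, d=5 → birth, X_8=5
t=8: X=5, d=3 → birth, X_9=6

yes


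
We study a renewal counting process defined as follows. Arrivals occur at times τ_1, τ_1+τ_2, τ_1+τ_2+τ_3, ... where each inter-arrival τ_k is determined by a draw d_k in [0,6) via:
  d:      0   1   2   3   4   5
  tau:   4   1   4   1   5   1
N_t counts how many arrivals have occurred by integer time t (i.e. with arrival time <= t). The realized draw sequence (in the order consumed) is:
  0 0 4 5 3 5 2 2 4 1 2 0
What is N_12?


draw d_1=0: τ_1=4, arrival time A_1=4
draw d_2=0: τ_2=4, arrival time A_2=8
draw d_3=4: τ_3=5, arrival time A_3=13
draw d_4=5: τ_4=1, arrival time A_4=14
draw d_5=3: τ_5=1, arrival time A_5=15
draw d_6=5: τ_6=1, arrival time A_6=16
draw d_7=2: τ_7=4, arrival time A_7=20
draw d_8=2: τ_8=4, arrival time A_8=24
draw d_9=4: τ_9=5, arrival time A_9=29
draw d_10=1: τ_10=1, arrival time A_10=30
draw d_11=2: τ_11=4, arrival time A_11=34
draw d_12=0: τ_12=4, arrival time A_12=38
N_t over t=0..12: 0:0 1:0 2:0 3:0 4:1 5:1 6:1 7:1 8:2 9:2 10:2 11:2 12:2

2


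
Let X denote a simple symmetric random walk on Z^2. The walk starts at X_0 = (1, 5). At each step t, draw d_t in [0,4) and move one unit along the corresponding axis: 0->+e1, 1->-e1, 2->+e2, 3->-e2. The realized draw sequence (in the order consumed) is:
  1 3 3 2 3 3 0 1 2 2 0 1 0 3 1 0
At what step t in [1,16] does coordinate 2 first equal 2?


t=0: X=(1, 5), d=1 → -e1, X_1=(0, 5)
t=1: X=(0, 5), d=3 → -e2, X_2=(0, 4)
t=2: X=(0, 4), d=3 → -e2, X_3=(0, 3)
t=3: X=(0, 3), d=2 → +e2, X_4=(0, 4)
t=4: X=(0, 4), d=3 → -e2, X_5=(0, 3)
t=5: X=(0, 3), d=3 → -e2, X_6=(0, 2)
t=6: X=(0, 2), d=0 → +e1, X_7=(1, 2)
t=7: X=(1, 2), d=1 → -e1, X_8=(0, 2)
t=8: X=(0, 2), d=2 → +e2, X_9=(0, 3)
t=9: X=(0, 3), d=2 → +e2, X_10=(0, 4)
t=10: X=(0, 4), d=0 → +e1, X_11=(1, 4)
t=11: X=(1, 4), d=1 → -e1, X_12=(0, 4)
t=12: X=(0, 4), d=0 → +e1, X_13=(1, 4)
t=13: X=(1, 4), d=3 → -e2, X_14=(1, 3)
t=14: X=(1, 3), d=1 → -e1, X_15=(0, 3)
t=15: X=(0, 3), d=0 → +e1, X_16=(1, 3)

6


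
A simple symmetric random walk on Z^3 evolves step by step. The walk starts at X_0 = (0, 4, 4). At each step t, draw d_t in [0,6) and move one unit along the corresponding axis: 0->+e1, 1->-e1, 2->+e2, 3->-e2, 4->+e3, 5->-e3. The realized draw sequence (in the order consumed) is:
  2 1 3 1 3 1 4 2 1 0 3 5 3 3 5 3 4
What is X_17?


t=0: X=(0, 4, 4), d=2 → +e2, X_1=(0, 5, 4)
t=1: X=(0, 5, 4), d=1 → -e1, X_2=(-1, 5, 4)
t=2: X=(-1, 5, 4), d=3 → -e2, X_3=(-1, 4, 4)
t=3: X=(-1, 4, 4), d=1 → -e1, X_4=(-2, 4, 4)
t=4: X=(-2, 4, 4), d=3 → -e2, X_5=(-2, 3, 4)
t=5: X=(-2, 3, 4), d=1 → -e1, X_6=(-3, 3, 4)
t=6: X=(-3, 3, 4), d=4 → +e3, X_7=(-3, 3, 5)
t=7: X=(-3, 3, 5), d=2 → +e2, X_8=(-3, 4, 5)
t=8: X=(-3, 4, 5), d=1 → -e1, X_9=(-4, 4, 5)
t=9: X=(-4, 4, 5), d=0 → +e1, X_10=(-3, 4, 5)
t=10: X=(-3, 4, 5), d=3 → -e2, X_11=(-3, 3, 5)
t=11: X=(-3, 3, 5), d=5 → -e3, X_12=(-3, 3, 4)
t=12: X=(-3, 3, 4), d=3 → -e2, X_13=(-3, 2, 4)
t=13: X=(-3, 2, 4), d=3 → -e2, X_14=(-3, 1, 4)
t=14: X=(-3, 1, 4), d=5 → -e3, X_15=(-3, 1, 3)
t=15: X=(-3, 1, 3), d=3 → -e2, X_16=(-3, 0, 3)
t=16: X=(-3, 0, 3), d=4 → +e3, X_17=(-3, 0, 4)

(-3, 0, 4)


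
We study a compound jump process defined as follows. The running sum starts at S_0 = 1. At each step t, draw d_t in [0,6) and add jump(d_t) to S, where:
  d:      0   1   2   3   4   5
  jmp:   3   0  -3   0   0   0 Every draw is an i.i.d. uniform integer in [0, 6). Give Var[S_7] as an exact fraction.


21

Outcome values over d=0..5: [3, 0, -3, 0, 0, 0]
Σy = 0, Σy² = 18, M = 6
μ = 0/6 = 0,  σ² = 18/6 − (0)² = 3
Independent increments: Var[S_7] = 7·σ² = 7·(3) = 21


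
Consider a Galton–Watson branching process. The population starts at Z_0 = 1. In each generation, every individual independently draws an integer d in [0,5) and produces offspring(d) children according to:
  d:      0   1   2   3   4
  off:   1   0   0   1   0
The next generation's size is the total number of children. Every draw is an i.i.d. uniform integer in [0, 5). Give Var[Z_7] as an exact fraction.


Outcome values over d=0..4: [1, 0, 0, 1, 0]
Σy = 2, Σy² = 2, M = 5
μ = 2/5 = 2/5,  σ² = 2/5 − (2/5)² = 6/25
V_0 = 0, E_0 = 1
V_1 = 6/25·E_0 + (2/5)²·V_0 = 6/25;  E_1 = 2/5
V_2 = 6/25·E_1 + (2/5)²·V_1 = 84/625;  E_2 = 4/25
V_3 = 6/25·E_2 + (2/5)²·V_2 = 936/15625;  E_3 = 8/125
V_4 = 6/25·E_3 + (2/5)²·V_3 = 9744/390625;  E_4 = 16/625
V_5 = 6/25·E_4 + (2/5)²·V_4 = 98976/9765625;  E_5 = 32/3125
V_6 = 6/25·E_5 + (2/5)²·V_5 = 995904/244140625;  E_6 = 64/15625
V_7 = 6/25·E_6 + (2/5)²·V_6 = 9983616/6103515625;  E_7 = 128/78125

9983616/6103515625


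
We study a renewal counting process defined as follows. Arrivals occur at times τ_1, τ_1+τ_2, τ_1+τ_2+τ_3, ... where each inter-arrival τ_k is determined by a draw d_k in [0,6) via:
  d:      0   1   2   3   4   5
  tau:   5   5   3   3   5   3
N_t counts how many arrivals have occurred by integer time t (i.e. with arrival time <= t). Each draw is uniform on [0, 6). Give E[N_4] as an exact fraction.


1/2

Inter-arrival values over d=0..5: [5, 5, 3, 3, 5, 3]
Each d has probability 1/6, so the pmf of τ is: f(3) = 1/2, f(5) = 1/2
Renewal equation for m(n) = E[N_n]: condition on τ_1 = k (if k <= n, one arrival plus a fresh copy on the remaining n−k steps): m(n) = F(n) + Σ_{k<=n} f(k)·m(n−k), where F(n) = P(τ <= n) and m(0) = 0
m(1) = F(1) = 0
m(2) = F(2) = 0
m(3) = F(3) = 1/2
m(4) = F(4) = 1/2
E[N_4] = m(4) = 1/2


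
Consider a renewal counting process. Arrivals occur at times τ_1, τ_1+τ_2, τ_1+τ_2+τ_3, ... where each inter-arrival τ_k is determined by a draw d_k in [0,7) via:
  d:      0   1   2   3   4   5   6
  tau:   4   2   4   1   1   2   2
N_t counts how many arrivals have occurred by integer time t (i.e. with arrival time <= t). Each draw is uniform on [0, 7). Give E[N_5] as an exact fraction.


Inter-arrival values over d=0..6: [4, 2, 4, 1, 1, 2, 2]
Each d has probability 1/7, so the pmf of τ is: f(1) = 2/7, f(2) = 3/7, f(4) = 2/7
Renewal equation for m(n) = E[N_n]: condition on τ_1 = k (if k <= n, one arrival plus a fresh copy on the remaining n−k steps): m(n) = F(n) + Σ_{k<=n} f(k)·m(n−k), where F(n) = P(τ <= n) and m(0) = 0
m(1) = F(1) = 2/7
m(2) = F(2) + f(1)·m(1) = 5/7 + 2/7·2/7 = 39/49
m(3) = F(3) + f(1)·m(2) + f(2)·m(1) = 5/7 + 2/7·39/49 + 3/7·2/7 = 365/343
m(4) = F(4) + f(1)·m(3) + f(2)·m(2) = 1 + 2/7·365/343 + 3/7·39/49 = 3950/2401
m(5) = F(5) + f(1)·m(4) + f(2)·m(3) + f(4)·m(1) = 1 + 2/7·3950/2401 + 3/7·365/343 + 2/7·2/7 = 33744/16807
E[N_5] = m(5) = 33744/16807

33744/16807


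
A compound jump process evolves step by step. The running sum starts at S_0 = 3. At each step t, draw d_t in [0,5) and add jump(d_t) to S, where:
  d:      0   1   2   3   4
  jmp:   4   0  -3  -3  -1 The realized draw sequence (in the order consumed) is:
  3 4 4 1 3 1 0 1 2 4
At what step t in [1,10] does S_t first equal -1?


2

t=0: S=3, d=3, jump=-3, S_1=0
t=1: S=0, d=4, jump=-1, S_2=-1
t=2: S=-1, d=4, jump=-1, S_3=-2
t=3: S=-2, d=1, jump=0, S_4=-2
t=4: S=-2, d=3, jump=-3, S_5=-5
t=5: S=-5, d=1, jump=0, S_6=-5
t=6: S=-5, d=0, jump=4, S_7=-1
t=7: S=-1, d=1, jump=0, S_8=-1
t=8: S=-1, d=2, jump=-3, S_9=-4
t=9: S=-4, d=4, jump=-1, S_10=-5


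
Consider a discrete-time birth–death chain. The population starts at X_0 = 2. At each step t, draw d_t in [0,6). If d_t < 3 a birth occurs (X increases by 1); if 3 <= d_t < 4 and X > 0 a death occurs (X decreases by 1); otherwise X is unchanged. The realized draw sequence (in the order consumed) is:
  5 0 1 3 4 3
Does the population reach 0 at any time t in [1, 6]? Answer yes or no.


t=0: X=2, d=5 → hold, X_1=2
t=1: X=2, d=0 → birth, X_2=3
t=2: X=3, d=1 → birth, X_3=4
t=3: X=4, d=3 → death, X_4=3
t=4: X=3, d=4 → hold, X_5=3
t=5: X=3, d=3 → death, X_6=2

no


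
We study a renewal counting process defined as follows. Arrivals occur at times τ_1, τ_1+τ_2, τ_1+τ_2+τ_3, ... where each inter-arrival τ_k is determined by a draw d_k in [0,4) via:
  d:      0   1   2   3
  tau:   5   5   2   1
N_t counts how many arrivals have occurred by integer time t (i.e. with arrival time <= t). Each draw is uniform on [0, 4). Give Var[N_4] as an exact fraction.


Inter-arrival values over d=0..3: [5, 5, 2, 1]
Each d has probability 1/4, so the pmf of τ is: f(1) = 1/4, f(2) = 1/4, f(5) = 1/2
Let p_n(j) = P(N_n = j), with p_0 = [1]. Condition on τ_1: p_n(0) = P(τ > n), and for j >= 1, p_n(j) = Σ_{k<=n} f(k)·p_{n−k}(j−1)
p_1 = [3/4, 1/4]  (j = 0..1)
p_2 = [1/2, 7/16, 1/16]  (j = 0..2)
p_3 = [1/2, 5/16, 11/64, 1/64]  (j = 0..3)
p_4 = [1/2, 1/4, 3/16, 15/256, 1/256]  (j = 0..4)
E[N_4] = Σ j·p_4(j) = 209/256;  E[N_4²] = Σ j²·p_4(j) = 407/256
Var[N_4] = 407/256 − (209/256)² = 60511/65536

60511/65536


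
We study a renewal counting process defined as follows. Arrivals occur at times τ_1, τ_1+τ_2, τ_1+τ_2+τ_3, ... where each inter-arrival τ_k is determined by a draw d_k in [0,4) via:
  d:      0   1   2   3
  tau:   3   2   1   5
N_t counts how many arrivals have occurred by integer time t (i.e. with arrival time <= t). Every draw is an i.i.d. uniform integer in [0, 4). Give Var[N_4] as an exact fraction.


52127/65536

Inter-arrival values over d=0..3: [3, 2, 1, 5]
Each d has probability 1/4, so the pmf of τ is: f(1) = 1/4, f(2) = 1/4, f(3) = 1/4, f(5) = 1/4
Let p_n(j) = P(N_n = j), with p_0 = [1]. Condition on τ_1: p_n(0) = P(τ > n), and for j >= 1, p_n(j) = Σ_{k<=n} f(k)·p_{n−k}(j−1)
p_1 = [3/4, 1/4]  (j = 0..1)
p_2 = [1/2, 7/16, 1/16]  (j = 0..2)
p_3 = [1/4, 9/16, 11/64, 1/64]  (j = 0..3)
p_4 = [1/4, 3/8, 5/16, 15/256, 1/256]  (j = 0..4)
E[N_4] = Σ j·p_4(j) = 305/256;  E[N_4²] = Σ j²·p_4(j) = 567/256
Var[N_4] = 567/256 − (305/256)² = 52127/65536


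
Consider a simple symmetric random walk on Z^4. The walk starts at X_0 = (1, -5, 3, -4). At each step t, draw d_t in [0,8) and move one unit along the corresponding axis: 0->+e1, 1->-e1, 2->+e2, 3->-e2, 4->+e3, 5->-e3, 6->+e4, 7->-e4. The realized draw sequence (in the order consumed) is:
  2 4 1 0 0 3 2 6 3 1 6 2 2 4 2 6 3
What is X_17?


(1, -3, 5, -1)

t=0: X=(1, -5, 3, -4), d=2 → +e2, X_1=(1, -4, 3, -4)
t=1: X=(1, -4, 3, -4), d=4 → +e3, X_2=(1, -4, 4, -4)
t=2: X=(1, -4, 4, -4), d=1 → -e1, X_3=(0, -4, 4, -4)
t=3: X=(0, -4, 4, -4), d=0 → +e1, X_4=(1, -4, 4, -4)
t=4: X=(1, -4, 4, -4), d=0 → +e1, X_5=(2, -4, 4, -4)
t=5: X=(2, -4, 4, -4), d=3 → -e2, X_6=(2, -5, 4, -4)
t=6: X=(2, -5, 4, -4), d=2 → +e2, X_7=(2, -4, 4, -4)
t=7: X=(2, -4, 4, -4), d=6 → +e4, X_8=(2, -4, 4, -3)
t=8: X=(2, -4, 4, -3), d=3 → -e2, X_9=(2, -5, 4, -3)
t=9: X=(2, -5, 4, -3), d=1 → -e1, X_10=(1, -5, 4, -3)
t=10: X=(1, -5, 4, -3), d=6 → +e4, X_11=(1, -5, 4, -2)
t=11: X=(1, -5, 4, -2), d=2 → +e2, X_12=(1, -4, 4, -2)
t=12: X=(1, -4, 4, -2), d=2 → +e2, X_13=(1, -3, 4, -2)
t=13: X=(1, -3, 4, -2), d=4 → +e3, X_14=(1, -3, 5, -2)
t=14: X=(1, -3, 5, -2), d=2 → +e2, X_15=(1, -2, 5, -2)
t=15: X=(1, -2, 5, -2), d=6 → +e4, X_16=(1, -2, 5, -1)
t=16: X=(1, -2, 5, -1), d=3 → -e2, X_17=(1, -3, 5, -1)


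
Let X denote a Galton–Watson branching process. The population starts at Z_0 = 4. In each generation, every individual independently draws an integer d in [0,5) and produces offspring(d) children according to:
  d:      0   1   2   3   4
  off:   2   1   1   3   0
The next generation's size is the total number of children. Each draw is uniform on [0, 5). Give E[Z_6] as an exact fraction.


470596/15625

Outcome values over d=0..4: [2, 1, 1, 3, 0]
Σy = 7, Σy² = 15, M = 5
μ = 7/5 = 7/5,  σ² = 15/5 − (7/5)² = 26/25
E[Z_0] = 4
E[Z_1] = 7/5·E[Z_0] = 28/5
E[Z_2] = 7/5·E[Z_1] = 196/25
E[Z_3] = 7/5·E[Z_2] = 1372/125
E[Z_4] = 7/5·E[Z_3] = 9604/625
E[Z_5] = 7/5·E[Z_4] = 67228/3125
E[Z_6] = 7/5·E[Z_5] = 470596/15625


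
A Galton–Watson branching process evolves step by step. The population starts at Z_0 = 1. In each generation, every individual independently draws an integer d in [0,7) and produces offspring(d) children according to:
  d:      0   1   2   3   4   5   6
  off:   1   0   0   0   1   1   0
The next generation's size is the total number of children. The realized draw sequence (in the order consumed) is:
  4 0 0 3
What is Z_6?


gen 0: Z_0=1, draws=[4], offspring=[1], Z_1=1
gen 1: Z_1=1, draws=[0], offspring=[1], Z_2=1
gen 2: Z_2=1, draws=[0], offspring=[1], Z_3=1
gen 3: Z_3=1, draws=[3], offspring=[0], Z_4=0
gen 4: Z_4=0, draws=[], offspring=[], Z_5=0
gen 5: Z_5=0, draws=[], offspring=[], Z_6=0

0


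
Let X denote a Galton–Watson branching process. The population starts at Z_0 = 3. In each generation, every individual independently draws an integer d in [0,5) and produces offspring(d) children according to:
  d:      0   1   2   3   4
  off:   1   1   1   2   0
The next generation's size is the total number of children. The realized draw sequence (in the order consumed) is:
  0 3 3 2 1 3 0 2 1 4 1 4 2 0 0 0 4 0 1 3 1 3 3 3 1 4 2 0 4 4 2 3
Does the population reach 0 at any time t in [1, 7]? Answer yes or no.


gen 0: Z_0=3, draws=[0, 3, 3], offspring=[1, 2, 2], Z_1=5
gen 1: Z_1=5, draws=[2, 1, 3, 0, 2], offspring=[1, 1, 2, 1, 1], Z_2=6
gen 2: Z_2=6, draws=[1, 4, 1, 4, 2, 0], offspring=[1, 0, 1, 0, 1, 1], Z_3=4
gen 3: Z_3=4, draws=[0, 0, 4, 0], offspring=[1, 1, 0, 1], Z_4=3
gen 4: Z_4=3, draws=[1, 3, 1], offspring=[1, 2, 1], Z_5=4
gen 5: Z_5=4, draws=[3, 3, 3, 1], offspring=[2, 2, 2, 1], Z_6=7
gen 6: Z_6=7, draws=[4, 2, 0, 4, 4, 2, 3], offspring=[0, 1, 1, 0, 0, 1, 2], Z_7=5

no


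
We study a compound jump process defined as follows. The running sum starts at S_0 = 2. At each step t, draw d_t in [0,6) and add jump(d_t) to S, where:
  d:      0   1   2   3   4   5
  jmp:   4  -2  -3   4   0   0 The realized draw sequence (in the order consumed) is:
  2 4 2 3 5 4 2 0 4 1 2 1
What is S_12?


t=0: S=2, d=2, jump=-3, S_1=-1
t=1: S=-1, d=4, jump=0, S_2=-1
t=2: S=-1, d=2, jump=-3, S_3=-4
t=3: S=-4, d=3, jump=4, S_4=0
t=4: S=0, d=5, jump=0, S_5=0
t=5: S=0, d=4, jump=0, S_6=0
t=6: S=0, d=2, jump=-3, S_7=-3
t=7: S=-3, d=0, jump=4, S_8=1
t=8: S=1, d=4, jump=0, S_9=1
t=9: S=1, d=1, jump=-2, S_10=-1
t=10: S=-1, d=2, jump=-3, S_11=-4
t=11: S=-4, d=1, jump=-2, S_12=-6

-6


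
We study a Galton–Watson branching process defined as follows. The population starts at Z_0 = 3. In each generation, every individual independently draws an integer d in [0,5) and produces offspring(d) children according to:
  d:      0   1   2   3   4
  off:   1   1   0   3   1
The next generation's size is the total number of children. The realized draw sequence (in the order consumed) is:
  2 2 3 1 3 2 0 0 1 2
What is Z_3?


3

gen 0: Z_0=3, draws=[2, 2, 3], offspring=[0, 0, 3], Z_1=3
gen 1: Z_1=3, draws=[1, 3, 2], offspring=[1, 3, 0], Z_2=4
gen 2: Z_2=4, draws=[0, 0, 1, 2], offspring=[1, 1, 1, 0], Z_3=3


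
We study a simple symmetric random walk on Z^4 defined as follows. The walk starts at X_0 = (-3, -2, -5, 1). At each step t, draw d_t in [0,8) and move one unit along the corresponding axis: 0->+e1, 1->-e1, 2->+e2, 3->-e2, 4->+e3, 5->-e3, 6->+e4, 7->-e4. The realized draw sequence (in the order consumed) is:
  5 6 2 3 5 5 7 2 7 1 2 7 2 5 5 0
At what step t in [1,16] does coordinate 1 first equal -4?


10

t=0: X=(-3, -2, -5, 1), d=5 → -e3, X_1=(-3, -2, -6, 1)
t=1: X=(-3, -2, -6, 1), d=6 → +e4, X_2=(-3, -2, -6, 2)
t=2: X=(-3, -2, -6, 2), d=2 → +e2, X_3=(-3, -1, -6, 2)
t=3: X=(-3, -1, -6, 2), d=3 → -e2, X_4=(-3, -2, -6, 2)
t=4: X=(-3, -2, -6, 2), d=5 → -e3, X_5=(-3, -2, -7, 2)
t=5: X=(-3, -2, -7, 2), d=5 → -e3, X_6=(-3, -2, -8, 2)
t=6: X=(-3, -2, -8, 2), d=7 → -e4, X_7=(-3, -2, -8, 1)
t=7: X=(-3, -2, -8, 1), d=2 → +e2, X_8=(-3, -1, -8, 1)
t=8: X=(-3, -1, -8, 1), d=7 → -e4, X_9=(-3, -1, -8, 0)
t=9: X=(-3, -1, -8, 0), d=1 → -e1, X_10=(-4, -1, -8, 0)
t=10: X=(-4, -1, -8, 0), d=2 → +e2, X_11=(-4, 0, -8, 0)
t=11: X=(-4, 0, -8, 0), d=7 → -e4, X_12=(-4, 0, -8, -1)
t=12: X=(-4, 0, -8, -1), d=2 → +e2, X_13=(-4, 1, -8, -1)
t=13: X=(-4, 1, -8, -1), d=5 → -e3, X_14=(-4, 1, -9, -1)
t=14: X=(-4, 1, -9, -1), d=5 → -e3, X_15=(-4, 1, -10, -1)
t=15: X=(-4, 1, -10, -1), d=0 → +e1, X_16=(-3, 1, -10, -1)


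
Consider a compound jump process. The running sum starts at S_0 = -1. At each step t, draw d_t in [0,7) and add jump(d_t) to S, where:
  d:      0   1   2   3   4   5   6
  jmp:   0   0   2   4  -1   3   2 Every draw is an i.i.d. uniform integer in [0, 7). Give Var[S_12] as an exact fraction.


1656/49

Outcome values over d=0..6: [0, 0, 2, 4, -1, 3, 2]
Σy = 10, Σy² = 34, M = 7
μ = 10/7 = 10/7,  σ² = 34/7 − (10/7)² = 138/49
Independent increments: Var[S_12] = 12·σ² = 12·(138/49) = 1656/49


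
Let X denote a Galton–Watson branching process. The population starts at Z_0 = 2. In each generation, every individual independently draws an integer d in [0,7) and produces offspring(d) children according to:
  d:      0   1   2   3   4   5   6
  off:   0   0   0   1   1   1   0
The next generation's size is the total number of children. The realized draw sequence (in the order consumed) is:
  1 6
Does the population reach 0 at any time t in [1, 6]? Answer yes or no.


yes

gen 0: Z_0=2, draws=[1, 6], offspring=[0, 0], Z_1=0
gen 1: Z_1=0, draws=[], offspring=[], Z_2=0
gen 2: Z_2=0, draws=[], offspring=[], Z_3=0
gen 3: Z_3=0, draws=[], offspring=[], Z_4=0
gen 4: Z_4=0, draws=[], offspring=[], Z_5=0
gen 5: Z_5=0, draws=[], offspring=[], Z_6=0


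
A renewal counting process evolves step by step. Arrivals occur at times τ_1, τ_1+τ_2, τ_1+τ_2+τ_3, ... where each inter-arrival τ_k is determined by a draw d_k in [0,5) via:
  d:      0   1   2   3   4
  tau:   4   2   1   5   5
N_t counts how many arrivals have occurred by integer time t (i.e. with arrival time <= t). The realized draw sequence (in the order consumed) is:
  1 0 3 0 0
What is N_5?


draw d_1=1: τ_1=2, arrival time A_1=2
draw d_2=0: τ_2=4, arrival time A_2=6
draw d_3=3: τ_3=5, arrival time A_3=11
draw d_4=0: τ_4=4, arrival time A_4=15
draw d_5=0: τ_5=4, arrival time A_5=19
N_t over t=0..5: 0:0 1:0 2:1 3:1 4:1 5:1

1


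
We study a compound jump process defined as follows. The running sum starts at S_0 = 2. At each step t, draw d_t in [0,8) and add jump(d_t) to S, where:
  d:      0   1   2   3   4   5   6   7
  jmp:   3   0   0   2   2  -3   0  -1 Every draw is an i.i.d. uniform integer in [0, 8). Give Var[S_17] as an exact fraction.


3519/64

Outcome values over d=0..7: [3, 0, 0, 2, 2, -3, 0, -1]
Σy = 3, Σy² = 27, M = 8
μ = 3/8 = 3/8,  σ² = 27/8 − (3/8)² = 207/64
Independent increments: Var[S_17] = 17·σ² = 17·(207/64) = 3519/64


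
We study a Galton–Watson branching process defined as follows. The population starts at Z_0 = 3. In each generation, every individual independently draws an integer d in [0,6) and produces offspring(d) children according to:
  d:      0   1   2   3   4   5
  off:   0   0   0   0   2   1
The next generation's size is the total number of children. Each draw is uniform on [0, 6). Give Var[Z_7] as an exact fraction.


889/16384

Outcome values over d=0..5: [0, 0, 0, 0, 2, 1]
Σy = 3, Σy² = 5, M = 6
μ = 3/6 = 1/2,  σ² = 5/6 − (1/2)² = 7/12
V_0 = 0, E_0 = 3
V_1 = 7/12·E_0 + (1/2)²·V_0 = 7/4;  E_1 = 3/2
V_2 = 7/12·E_1 + (1/2)²·V_1 = 21/16;  E_2 = 3/4
V_3 = 7/12·E_2 + (1/2)²·V_2 = 49/64;  E_3 = 3/8
V_4 = 7/12·E_3 + (1/2)²·V_3 = 105/256;  E_4 = 3/16
V_5 = 7/12·E_4 + (1/2)²·V_4 = 217/1024;  E_5 = 3/32
V_6 = 7/12·E_5 + (1/2)²·V_5 = 441/4096;  E_6 = 3/64
V_7 = 7/12·E_6 + (1/2)²·V_6 = 889/16384;  E_7 = 3/128


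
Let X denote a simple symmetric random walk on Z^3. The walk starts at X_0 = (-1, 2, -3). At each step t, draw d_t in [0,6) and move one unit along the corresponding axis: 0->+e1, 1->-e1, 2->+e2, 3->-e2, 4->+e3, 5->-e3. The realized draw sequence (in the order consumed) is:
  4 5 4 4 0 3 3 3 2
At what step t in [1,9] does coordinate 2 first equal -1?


8

t=0: X=(-1, 2, -3), d=4 → +e3, X_1=(-1, 2, -2)
t=1: X=(-1, 2, -2), d=5 → -e3, X_2=(-1, 2, -3)
t=2: X=(-1, 2, -3), d=4 → +e3, X_3=(-1, 2, -2)
t=3: X=(-1, 2, -2), d=4 → +e3, X_4=(-1, 2, -1)
t=4: X=(-1, 2, -1), d=0 → +e1, X_5=(0, 2, -1)
t=5: X=(0, 2, -1), d=3 → -e2, X_6=(0, 1, -1)
t=6: X=(0, 1, -1), d=3 → -e2, X_7=(0, 0, -1)
t=7: X=(0, 0, -1), d=3 → -e2, X_8=(0, -1, -1)
t=8: X=(0, -1, -1), d=2 → +e2, X_9=(0, 0, -1)


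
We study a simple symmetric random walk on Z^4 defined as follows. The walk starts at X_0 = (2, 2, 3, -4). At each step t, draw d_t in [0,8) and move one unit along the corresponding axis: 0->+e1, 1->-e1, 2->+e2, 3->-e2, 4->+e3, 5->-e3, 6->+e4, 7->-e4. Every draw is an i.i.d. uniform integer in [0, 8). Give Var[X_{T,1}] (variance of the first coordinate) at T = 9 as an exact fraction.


Outcome values over d=0..7: [1, -1, 0, 0, 0, 0, 0, 0]
Σy = 0, Σy² = 2, M = 8
μ = 0/8 = 0,  σ² = 2/8 − (0)² = 1/4
Independent increments: Var[X_9] = 9·σ² = 9·(1/4) = 9/4

9/4


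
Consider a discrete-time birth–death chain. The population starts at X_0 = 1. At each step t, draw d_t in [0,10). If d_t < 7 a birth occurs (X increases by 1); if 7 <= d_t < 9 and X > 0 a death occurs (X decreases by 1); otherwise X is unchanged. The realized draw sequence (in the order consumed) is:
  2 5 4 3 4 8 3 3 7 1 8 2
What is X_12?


t=0: X=1, d=2 → birth, X_1=2
t=1: X=2, d=5 → birth, X_2=3
t=2: X=3, d=4 → birth, X_3=4
t=3: X=4, d=3 → birth, X_4=5
t=4: X=5, d=4 → birth, X_5=6
t=5: X=6, d=8 → death, X_6=5
t=6: X=5, d=3 → birth, X_7=6
t=7: X=6, d=3 → birth, X_8=7
t=8: X=7, d=7 → death, X_9=6
t=9: X=6, d=1 → birth, X_10=7
t=10: X=7, d=8 → death, X_11=6
t=11: X=6, d=2 → birth, X_12=7

7


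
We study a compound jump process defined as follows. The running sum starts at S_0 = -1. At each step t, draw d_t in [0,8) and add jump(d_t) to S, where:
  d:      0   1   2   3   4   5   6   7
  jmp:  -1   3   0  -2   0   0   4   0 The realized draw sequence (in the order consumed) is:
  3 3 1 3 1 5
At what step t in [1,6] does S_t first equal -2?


3

t=0: S=-1, d=3, jump=-2, S_1=-3
t=1: S=-3, d=3, jump=-2, S_2=-5
t=2: S=-5, d=1, jump=3, S_3=-2
t=3: S=-2, d=3, jump=-2, S_4=-4
t=4: S=-4, d=1, jump=3, S_5=-1
t=5: S=-1, d=5, jump=0, S_6=-1


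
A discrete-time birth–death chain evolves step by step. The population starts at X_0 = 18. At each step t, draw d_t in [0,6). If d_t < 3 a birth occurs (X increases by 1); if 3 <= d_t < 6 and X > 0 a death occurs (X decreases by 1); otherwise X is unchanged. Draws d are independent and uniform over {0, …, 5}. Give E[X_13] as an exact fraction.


X can drop by at most 1 per step and X_0 = 18 > T = 13, so X_t >= 18 − t >= 5 > 0 for every t <= 13: the floor at 0 (the 'and X > 0' condition) never binds. Hence X_13 = X_0 + Σ_{t<13} Y_t with i.i.d. increments Y_t = y(d_t) ∈ {+1, −1, 0}.
Outcome values over d=0..5: [1, 1, 1, -1, -1, -1]
Σy = 0, Σy² = 6, M = 6
μ = 0/6 = 0,  σ² = 6/6 − (0)² = 1
E[X_13] = 18 + 13·(0) = 18

18


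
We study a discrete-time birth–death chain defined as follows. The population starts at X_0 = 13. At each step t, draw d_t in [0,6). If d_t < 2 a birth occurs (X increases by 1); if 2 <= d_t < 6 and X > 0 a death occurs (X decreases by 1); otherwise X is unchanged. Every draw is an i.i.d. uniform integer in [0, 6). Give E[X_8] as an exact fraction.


X can drop by at most 1 per step and X_0 = 13 > T = 8, so X_t >= 13 − t >= 5 > 0 for every t <= 8: the floor at 0 (the 'and X > 0' condition) never binds. Hence X_8 = X_0 + Σ_{t<8} Y_t with i.i.d. increments Y_t = y(d_t) ∈ {+1, −1, 0}.
Outcome values over d=0..5: [1, 1, -1, -1, -1, -1]
Σy = -2, Σy² = 6, M = 6
μ = -2/6 = -1/3,  σ² = 6/6 − (-1/3)² = 8/9
E[X_8] = 13 + 8·(-1/3) = 31/3

31/3
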